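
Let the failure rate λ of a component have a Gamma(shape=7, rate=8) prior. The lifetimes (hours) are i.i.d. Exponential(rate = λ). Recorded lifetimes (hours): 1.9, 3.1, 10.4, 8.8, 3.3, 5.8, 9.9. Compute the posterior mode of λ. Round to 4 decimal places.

λ̂_MAP = 0.2539

The Exponential(rate=λ) likelihood is ∝ λ^n e^(−λΣtᵢ). Here n = 7 and Σtᵢ = 1.9 + 3.1 + 10.4 + 8.8 + 3.3 + 5.8 + 9.9 = 43.2.
Posterior ∝ λ^6e^(−8λ) · λ^7e^(−43.2λ) = λ^13e^(−51.2λ), i.e. Gamma(14, 51.2).
Mode = (a−1)/b = 13/51.2 ≈ 0.2539.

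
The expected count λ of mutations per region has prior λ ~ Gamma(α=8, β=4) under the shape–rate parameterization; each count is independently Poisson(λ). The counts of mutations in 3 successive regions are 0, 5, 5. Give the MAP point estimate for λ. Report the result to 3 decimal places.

λ̂_MAP = 2.429

Σxᵢ = 0+5+5 = 10, with n = 3.
Posterior ∝ λ^7e^(−4λ) · λ^10e^(−3λ) = λ^17e^(−7λ), i.e. Gamma(shape=18, rate=7).
The mode of a Gamma(a, b) with a ≥ 1 (shape–rate) is (a−1)/b = 17/7 ≈ 2.429.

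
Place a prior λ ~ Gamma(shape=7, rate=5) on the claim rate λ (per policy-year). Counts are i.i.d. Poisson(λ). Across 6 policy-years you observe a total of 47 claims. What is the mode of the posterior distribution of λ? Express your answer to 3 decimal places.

λ̂_MAP = 4.818

Σxᵢ = 47, n = 6.
Posterior ∝ λ^6e^(−5λ) · λ^47e^(−6λ) = λ^53e^(−11λ), i.e. Gamma(shape=54, rate=11).
The mode of a Gamma(a, b) with a ≥ 1 (shape–rate) is (a−1)/b = 53/11 ≈ 4.818.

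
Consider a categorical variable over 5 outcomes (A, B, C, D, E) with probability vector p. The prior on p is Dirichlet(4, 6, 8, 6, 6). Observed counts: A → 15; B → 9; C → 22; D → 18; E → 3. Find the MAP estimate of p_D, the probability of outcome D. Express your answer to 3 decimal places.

The posterior is Dirichlet(αᵢ + nᵢ) = Dirichlet(19, 15, 30, 24, 9).
For a Dirichlet(a₁,…,a_K) with all aᵢ > 1, the mode has j-th component (aⱼ − 1)/(Σaᵢ − K).
Here Σaᵢ = 97 and K = 5, so p_D = (24 − 1)/(97 − 5) = 23/92 ≈ 0.250.

MAP estimate of p_D = 0.250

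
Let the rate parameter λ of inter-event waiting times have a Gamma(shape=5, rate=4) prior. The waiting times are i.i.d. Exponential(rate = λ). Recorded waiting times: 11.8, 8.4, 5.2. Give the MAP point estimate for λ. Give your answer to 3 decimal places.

λ̂_MAP = 0.238

The Exponential(rate=λ) likelihood is ∝ λ^n e^(−λΣtᵢ). Here n = 3 and Σtᵢ = 11.8 + 8.4 + 5.2 = 25.4.
Posterior ∝ λ^4e^(−4λ) · λ^3e^(−25.4λ) = λ^7e^(−29.4λ), i.e. Gamma(8, 29.4).
Mode = (a−1)/b = 7/29.4 ≈ 0.238.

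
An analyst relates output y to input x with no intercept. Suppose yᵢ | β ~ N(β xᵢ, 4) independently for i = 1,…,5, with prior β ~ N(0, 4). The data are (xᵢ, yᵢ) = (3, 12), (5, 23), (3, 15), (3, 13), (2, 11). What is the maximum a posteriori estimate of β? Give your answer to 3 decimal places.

β̂_MAP = 4.509

log p(β | y) = −Σ(yᵢ − βxᵢ)²/(2·4) − β²/(2·4) + const.
Setting the derivative to zero: Σxᵢ(yᵢ − βxᵢ)/4 − β/4 = 0, so β = Σxᵢyᵢ / (Σxᵢ² + σ²/τ²).
Σxᵢyᵢ = 3·12 + 5·23 + 3·15 + 3·13 + 2·11 = 257; Σxᵢ² = 56; σ²/τ² = 1.
β̂_MAP = 257 / (56 + 1) = 257/57 ≈ 4.509.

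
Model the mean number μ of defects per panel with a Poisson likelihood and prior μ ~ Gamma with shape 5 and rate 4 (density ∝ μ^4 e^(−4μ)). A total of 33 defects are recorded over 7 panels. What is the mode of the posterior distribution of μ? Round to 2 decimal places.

Σxᵢ = 33, n = 7.
Posterior ∝ μ^4e^(−4μ) · μ^33e^(−7μ) = μ^37e^(−11μ), i.e. Gamma(shape=38, rate=11).
The mode of a Gamma(a, b) with a ≥ 1 (shape–rate) is (a−1)/b = 37/11 ≈ 3.36.

μ̂_MAP = 3.36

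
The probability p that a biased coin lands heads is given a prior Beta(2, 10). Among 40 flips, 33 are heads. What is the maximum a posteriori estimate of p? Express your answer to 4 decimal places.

Prior: Beta(2, 10).
Data: 33 successes in 40 trials. The binomial likelihood contributes p^33(1−p)^7, so the posterior is Beta(2+33, 10+7) = Beta(35, 17).
For Beta(a, b) with a, b > 1 the mode is (a−1)/(a+b−2) = 34/50 ≈ 0.6800.

p̂_MAP = 0.6800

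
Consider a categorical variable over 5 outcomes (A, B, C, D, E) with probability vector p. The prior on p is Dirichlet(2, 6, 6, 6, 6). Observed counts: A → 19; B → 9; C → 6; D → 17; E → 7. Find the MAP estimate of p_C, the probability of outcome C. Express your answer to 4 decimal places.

The posterior is Dirichlet(αᵢ + nᵢ) = Dirichlet(21, 15, 12, 23, 13).
For a Dirichlet(a₁,…,a_K) with all aᵢ > 1, the mode has j-th component (aⱼ − 1)/(Σaᵢ − K).
Here Σaᵢ = 84 and K = 5, so p_C = (12 − 1)/(84 − 5) = 11/79 ≈ 0.1392.

MAP estimate of p_C = 0.1392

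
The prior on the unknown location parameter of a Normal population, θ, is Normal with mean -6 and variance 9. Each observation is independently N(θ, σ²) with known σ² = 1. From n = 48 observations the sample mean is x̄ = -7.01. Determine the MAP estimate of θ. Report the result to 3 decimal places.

n = 48, x̄ = -7.01.
For a Normal prior and Normal likelihood with known variance, the posterior is Normal; its mode equals its mean, the precision-weighted average.
Prior precision 1/σ₀² = 1/9; data precision n/σ² = 48/1 = 48.
θ̂ = ((1/9)·(-6) + 48·(-7.01)) / (1/9 + 48) = (-25286/75)/(433/9) = -75858/10825 ≈ -7.008.

θ̂_MAP = -7.008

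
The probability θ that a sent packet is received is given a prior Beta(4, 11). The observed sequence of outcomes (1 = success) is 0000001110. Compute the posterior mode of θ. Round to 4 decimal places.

θ̂_MAP = 0.2609

Prior: Beta(4, 11).
Data: 3 successes in 10 trials (from the sequence). The binomial likelihood contributes θ^3(1−θ)^7, so the posterior is Beta(4+3, 11+7) = Beta(7, 18).
For Beta(a, b) with a, b > 1 the mode is (a−1)/(a+b−2) = 6/23 ≈ 0.2609.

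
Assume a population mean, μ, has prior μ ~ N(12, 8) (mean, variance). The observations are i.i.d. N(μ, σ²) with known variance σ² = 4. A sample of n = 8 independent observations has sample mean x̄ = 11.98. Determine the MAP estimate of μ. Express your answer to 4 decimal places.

μ̂_MAP = 11.9812

n = 8, x̄ = 11.98.
For a Normal prior and Normal likelihood with known variance, the posterior is Normal; its mode equals its mean, the precision-weighted average.
Prior precision 1/σ₀² = 1/8 = 0.125; data precision n/σ² = 8/4 = 2.
μ̂ = (0.125·12 + 2·11.98) / (0.125 + 2) = 25.46/2.125 = 5092/425 ≈ 11.9812.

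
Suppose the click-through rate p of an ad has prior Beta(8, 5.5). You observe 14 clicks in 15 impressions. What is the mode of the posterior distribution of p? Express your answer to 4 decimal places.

p̂_MAP = 0.7925

Prior: Beta(8, 5.5).
Data: 14 successes in 15 trials. The binomial likelihood contributes p^14(1−p)^1, so the posterior is Beta(8+14, 5.5+1) = Beta(22, 6.5).
For Beta(a, b) with a, b > 1 the mode is (a−1)/(a+b−2) = 21/26.5 ≈ 0.7925.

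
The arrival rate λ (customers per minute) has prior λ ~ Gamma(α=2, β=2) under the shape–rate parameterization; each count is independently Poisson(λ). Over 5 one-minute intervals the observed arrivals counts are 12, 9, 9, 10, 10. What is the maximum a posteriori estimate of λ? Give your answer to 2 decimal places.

Σxᵢ = 12+9+9+10+10 = 50, with n = 5.
Posterior ∝ λe^(−2λ) · λ^50e^(−5λ) = λ^51e^(−7λ), i.e. Gamma(shape=52, rate=7).
The mode of a Gamma(a, b) with a ≥ 1 (shape–rate) is (a−1)/b = 51/7 ≈ 7.29.

λ̂_MAP = 7.29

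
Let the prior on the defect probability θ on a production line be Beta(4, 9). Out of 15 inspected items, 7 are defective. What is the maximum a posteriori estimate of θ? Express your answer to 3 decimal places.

Prior: Beta(4, 9).
Data: 7 successes in 15 trials. The binomial likelihood contributes θ^7(1−θ)^8, so the posterior is Beta(4+7, 9+8) = Beta(11, 17).
For Beta(a, b) with a, b > 1 the mode is (a−1)/(a+b−2) = 10/26 ≈ 0.385.

θ̂_MAP = 0.385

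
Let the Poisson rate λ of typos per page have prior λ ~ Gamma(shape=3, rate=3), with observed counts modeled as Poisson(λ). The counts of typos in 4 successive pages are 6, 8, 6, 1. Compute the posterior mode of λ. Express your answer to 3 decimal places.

Σxᵢ = 6+8+6+1 = 21, with n = 4.
Posterior ∝ λ^2e^(−3λ) · λ^21e^(−4λ) = λ^23e^(−7λ), i.e. Gamma(shape=24, rate=7).
The mode of a Gamma(a, b) with a ≥ 1 (shape–rate) is (a−1)/b = 23/7 ≈ 3.286.

λ̂_MAP = 3.286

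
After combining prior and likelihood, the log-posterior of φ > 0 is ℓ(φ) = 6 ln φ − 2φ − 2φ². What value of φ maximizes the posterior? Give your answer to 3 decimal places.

φ̂_MAP = 1.000

ℓ'(φ) = 6/φ − 2 − 4φ. Setting this to zero and multiplying by φ: 4φ² + 2φ − 6 = 0.
φ = (−2 + √(2² + 4·4·6)) / (2·4) = (−2 + √100) / 8 = (−2 + 10)/8 = 1.
ℓ''(φ) = −6/φ² − 4 < 0, confirming a maximum.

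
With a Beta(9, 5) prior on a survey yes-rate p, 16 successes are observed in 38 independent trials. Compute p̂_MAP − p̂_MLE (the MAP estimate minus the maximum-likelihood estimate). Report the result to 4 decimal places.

MAP − MLE = 0.0589

Posterior is Beta(25, 27); MAP = (25−1)/(52−2) = 24/50 ≈ 0.48000.
MLE ignores the prior: p̂_MLE = k/n = 16/38 ≈ 0.42105.
Difference = 24/50 − 16/38 = 28/475 ≈ 0.0589.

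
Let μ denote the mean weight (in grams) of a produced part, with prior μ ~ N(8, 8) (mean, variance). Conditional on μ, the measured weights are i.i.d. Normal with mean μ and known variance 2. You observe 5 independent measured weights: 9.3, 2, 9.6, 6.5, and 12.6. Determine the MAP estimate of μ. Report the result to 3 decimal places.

μ̂_MAP = 8.000

n = 5; x̄ = (9.3 + 2 + 9.6 + 6.5 + 12.6)/5 = 40/5 = 8.
For a Normal prior and Normal likelihood with known variance, the posterior is Normal; its mode equals its mean, the precision-weighted average.
Prior precision 1/σ₀² = 1/8 = 0.125; data precision n/σ² = 5/2 = 2.5.
μ̂ = (0.125·8 + 2.5·8) / (0.125 + 2.5) = 21/2.625 = 8.000.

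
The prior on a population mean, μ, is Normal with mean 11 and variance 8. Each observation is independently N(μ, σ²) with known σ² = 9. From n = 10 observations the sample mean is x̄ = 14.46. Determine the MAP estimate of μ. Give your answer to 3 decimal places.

μ̂_MAP = 14.110

n = 10, x̄ = 14.46.
For a Normal prior and Normal likelihood with known variance, the posterior is Normal; its mode equals its mean, the precision-weighted average.
Prior precision 1/σ₀² = 1/8 = 0.125; data precision n/σ² = 10/9.
μ̂ = (0.125·11 + (10/9)·14.46) / (0.125 + 10/9) = (2093/120)/(89/72) = 6279/445 ≈ 14.110.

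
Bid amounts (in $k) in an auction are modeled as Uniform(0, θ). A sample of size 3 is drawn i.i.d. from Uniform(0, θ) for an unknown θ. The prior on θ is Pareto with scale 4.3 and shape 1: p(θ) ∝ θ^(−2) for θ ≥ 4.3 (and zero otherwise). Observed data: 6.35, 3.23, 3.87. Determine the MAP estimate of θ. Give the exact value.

θ̂_MAP = 6.35

The Uniform(0, θ) likelihood is θ^(−n) for θ ≥ max(xᵢ), zero otherwise. Here max(xᵢ) = 6.35.
Posterior ∝ θ^(−2) · θ^(−3) = θ^(−5) on θ ≥ max(4.3, 6.35) = 6.35.
This density is strictly decreasing in θ, so the posterior mode lies at the lower boundary of the support.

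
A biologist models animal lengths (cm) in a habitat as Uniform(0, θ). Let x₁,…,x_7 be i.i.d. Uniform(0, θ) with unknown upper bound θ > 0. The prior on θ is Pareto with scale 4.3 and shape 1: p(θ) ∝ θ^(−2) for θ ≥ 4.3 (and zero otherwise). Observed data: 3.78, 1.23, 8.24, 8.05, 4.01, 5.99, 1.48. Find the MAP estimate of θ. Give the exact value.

The Uniform(0, θ) likelihood is θ^(−n) for θ ≥ max(xᵢ), zero otherwise. Here max(xᵢ) = 8.24.
Posterior ∝ θ^(−2) · θ^(−7) = θ^(−9) on θ ≥ max(4.3, 8.24) = 8.24.
This density is strictly decreasing in θ, so the posterior mode lies at the lower boundary of the support.

θ̂_MAP = 8.24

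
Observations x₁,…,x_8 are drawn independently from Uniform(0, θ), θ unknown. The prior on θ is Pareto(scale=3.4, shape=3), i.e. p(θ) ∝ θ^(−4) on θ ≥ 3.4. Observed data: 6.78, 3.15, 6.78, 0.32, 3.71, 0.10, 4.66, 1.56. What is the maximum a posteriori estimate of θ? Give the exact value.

The Uniform(0, θ) likelihood is θ^(−n) for θ ≥ max(xᵢ), zero otherwise. Here max(xᵢ) = 6.78.
Posterior ∝ θ^(−4) · θ^(−8) = θ^(−12) on θ ≥ max(3.4, 6.78) = 6.78.
This density is strictly decreasing in θ, so the posterior mode lies at the lower boundary of the support.

θ̂_MAP = 6.78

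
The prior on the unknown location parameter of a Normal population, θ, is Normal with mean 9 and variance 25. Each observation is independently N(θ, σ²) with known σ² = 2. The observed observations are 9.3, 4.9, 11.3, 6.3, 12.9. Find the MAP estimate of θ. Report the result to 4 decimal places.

n = 5; x̄ = (9.3 + 4.9 + 11.3 + 6.3 + 12.9)/5 = 44.7/5 = 8.94.
For a Normal prior and Normal likelihood with known variance, the posterior is Normal; its mode equals its mean, the precision-weighted average.
Prior precision 1/σ₀² = 1/25 = 0.04; data precision n/σ² = 5/2 = 2.5.
θ̂ = (0.04·9 + 2.5·8.94) / (0.04 + 2.5) = 22.71/2.54 = 2271/254 ≈ 8.9409.

θ̂_MAP = 8.9409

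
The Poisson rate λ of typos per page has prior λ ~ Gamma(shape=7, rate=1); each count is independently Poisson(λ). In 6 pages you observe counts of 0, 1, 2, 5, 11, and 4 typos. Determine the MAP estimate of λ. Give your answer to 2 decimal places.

λ̂_MAP = 4.14

Σxᵢ = 0+1+2+5+11+4 = 23, with n = 6.
Posterior ∝ λ^6e^(−1λ) · λ^23e^(−6λ) = λ^29e^(−7λ), i.e. Gamma(shape=30, rate=7).
The mode of a Gamma(a, b) with a ≥ 1 (shape–rate) is (a−1)/b = 29/7 ≈ 4.14.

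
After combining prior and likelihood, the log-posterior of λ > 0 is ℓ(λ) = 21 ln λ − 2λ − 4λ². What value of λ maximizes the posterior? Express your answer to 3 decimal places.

ℓ'(λ) = 21/λ − 2 − 8λ. Setting this to zero and multiplying by λ: 8λ² + 2λ − 21 = 0.
λ = (−2 + √(2² + 4·8·21)) / (2·8) = (−2 + √676) / 16 = (−2 + 26)/16 = 3/2.
ℓ''(λ) = −21/λ² − 8 < 0, confirming a maximum.

λ̂_MAP = 1.500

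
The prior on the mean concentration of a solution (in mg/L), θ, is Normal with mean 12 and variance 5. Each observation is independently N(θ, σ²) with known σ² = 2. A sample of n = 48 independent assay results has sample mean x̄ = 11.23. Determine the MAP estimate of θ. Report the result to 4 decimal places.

n = 48, x̄ = 11.23.
For a Normal prior and Normal likelihood with known variance, the posterior is Normal; its mode equals its mean, the precision-weighted average.
Prior precision 1/σ₀² = 1/5 = 0.2; data precision n/σ² = 48/2 = 24.
θ̂ = (0.2·12 + 24·11.23) / (0.2 + 24) = 271.92/24.2 = 618/55 ≈ 11.2364.

θ̂_MAP = 11.2364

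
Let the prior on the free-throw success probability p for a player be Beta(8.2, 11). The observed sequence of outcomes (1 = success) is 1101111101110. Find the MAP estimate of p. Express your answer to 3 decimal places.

p̂_MAP = 0.570

Prior: Beta(8.2, 11).
Data: 10 successes in 13 trials (from the sequence). The binomial likelihood contributes p^10(1−p)^3, so the posterior is Beta(8.2+10, 11+3) = Beta(18.2, 14).
For Beta(a, b) with a, b > 1 the mode is (a−1)/(a+b−2) = 17.2/30.2 ≈ 0.570.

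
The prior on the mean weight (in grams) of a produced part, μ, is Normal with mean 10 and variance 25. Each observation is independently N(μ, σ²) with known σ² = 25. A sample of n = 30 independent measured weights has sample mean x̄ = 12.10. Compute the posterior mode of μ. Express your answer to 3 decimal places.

n = 30, x̄ = 12.10.
For a Normal prior and Normal likelihood with known variance, the posterior is Normal; its mode equals its mean, the precision-weighted average.
Prior precision 1/σ₀² = 1/25 = 0.04; data precision n/σ² = 30/25 = 1.2.
μ̂ = (0.04·10 + 1.2·12.1) / (0.04 + 1.2) = 14.92/1.24 = 373/31 ≈ 12.032.

μ̂_MAP = 12.032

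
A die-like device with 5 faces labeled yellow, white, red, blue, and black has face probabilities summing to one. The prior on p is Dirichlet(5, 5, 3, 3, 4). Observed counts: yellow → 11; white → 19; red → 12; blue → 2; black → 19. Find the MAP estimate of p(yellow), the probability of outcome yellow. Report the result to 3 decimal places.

The posterior is Dirichlet(αᵢ + nᵢ) = Dirichlet(16, 24, 15, 5, 23).
For a Dirichlet(a₁,…,a_K) with all aᵢ > 1, the mode has j-th component (aⱼ − 1)/(Σaᵢ − K).
Here Σaᵢ = 83 and K = 5, so p(yellow) = (16 − 1)/(83 − 5) = 15/78 ≈ 0.192.

MAP estimate of p(yellow) = 0.192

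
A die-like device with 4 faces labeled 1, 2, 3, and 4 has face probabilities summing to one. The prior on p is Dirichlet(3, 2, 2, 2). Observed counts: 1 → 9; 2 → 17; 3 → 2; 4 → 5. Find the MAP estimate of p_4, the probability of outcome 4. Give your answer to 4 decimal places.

The posterior is Dirichlet(αᵢ + nᵢ) = Dirichlet(12, 19, 4, 7).
For a Dirichlet(a₁,…,a_K) with all aᵢ > 1, the mode has j-th component (aⱼ − 1)/(Σaᵢ − K).
Here Σaᵢ = 42 and K = 4, so p_4 = (7 − 1)/(42 − 4) = 6/38 ≈ 0.1579.

MAP estimate: 0.1579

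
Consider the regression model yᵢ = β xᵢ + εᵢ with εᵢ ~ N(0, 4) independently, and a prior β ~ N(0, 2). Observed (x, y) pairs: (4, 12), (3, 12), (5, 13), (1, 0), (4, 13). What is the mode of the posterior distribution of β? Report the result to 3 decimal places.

log p(β | y) = −Σ(yᵢ − βxᵢ)²/(2·4) − β²/(2·2) + const.
Setting the derivative to zero: Σxᵢ(yᵢ − βxᵢ)/4 − β/2 = 0, so β = Σxᵢyᵢ / (Σxᵢ² + σ²/τ²).
Σxᵢyᵢ = 4·12 + 3·12 + 5·13 + 1·0 + 4·13 = 201; Σxᵢ² = 67; σ²/τ² = 2.
β̂_MAP = 201 / (67 + 2) = 201/69 ≈ 2.913.

β̂_MAP = 2.913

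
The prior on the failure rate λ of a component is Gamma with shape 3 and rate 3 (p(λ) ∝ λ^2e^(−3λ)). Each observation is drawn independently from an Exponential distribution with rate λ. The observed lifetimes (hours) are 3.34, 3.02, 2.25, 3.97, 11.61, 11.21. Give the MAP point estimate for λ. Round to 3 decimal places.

λ̂_MAP = 0.208

The Exponential(rate=λ) likelihood is ∝ λ^n e^(−λΣtᵢ). Here n = 6 and Σtᵢ = 3.34 + 3.02 + 2.25 + 3.97 + 11.61 + 11.21 = 35.40.
Posterior ∝ λ^2e^(−3λ) · λ^6e^(−35.40λ) = λ^8e^(−38.40λ), i.e. Gamma(9, 38.40).
Mode = (a−1)/b = 8/38.40 ≈ 0.208.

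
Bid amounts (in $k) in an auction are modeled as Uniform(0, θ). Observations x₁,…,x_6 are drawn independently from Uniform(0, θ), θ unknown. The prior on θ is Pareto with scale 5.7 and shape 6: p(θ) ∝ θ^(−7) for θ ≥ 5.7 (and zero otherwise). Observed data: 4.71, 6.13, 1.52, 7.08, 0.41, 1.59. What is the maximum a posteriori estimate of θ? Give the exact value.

The Uniform(0, θ) likelihood is θ^(−n) for θ ≥ max(xᵢ), zero otherwise. Here max(xᵢ) = 7.08.
Posterior ∝ θ^(−7) · θ^(−6) = θ^(−13) on θ ≥ max(5.7, 7.08) = 7.08.
This density is strictly decreasing in θ, so the posterior mode lies at the lower boundary of the support.

θ̂_MAP = 7.08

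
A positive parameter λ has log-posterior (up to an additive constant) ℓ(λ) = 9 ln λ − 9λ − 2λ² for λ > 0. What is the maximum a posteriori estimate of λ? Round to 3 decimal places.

ℓ'(λ) = 9/λ − 9 − 4λ. Setting this to zero and multiplying by λ: 4λ² + 9λ − 9 = 0.
λ = (−9 + √(9² + 4·4·9)) / (2·4) = (−9 + √225) / 8 = (−9 + 15)/8 = 3/4.
ℓ''(λ) = −9/λ² − 4 < 0, confirming a maximum.

λ̂_MAP = 0.750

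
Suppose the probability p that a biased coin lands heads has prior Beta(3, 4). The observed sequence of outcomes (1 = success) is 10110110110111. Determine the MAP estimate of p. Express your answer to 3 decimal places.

p̂_MAP = 0.632

Prior: Beta(3, 4).
Data: 10 successes in 14 trials (from the sequence). The binomial likelihood contributes p^10(1−p)^4, so the posterior is Beta(3+10, 4+4) = Beta(13, 8).
For Beta(a, b) with a, b > 1 the mode is (a−1)/(a+b−2) = 12/19 ≈ 0.632.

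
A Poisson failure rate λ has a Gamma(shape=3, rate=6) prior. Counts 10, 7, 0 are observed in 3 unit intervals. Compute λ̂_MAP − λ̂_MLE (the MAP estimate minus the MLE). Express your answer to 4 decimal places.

MAP − MLE = -3.5556

Σxᵢ = 17. Posterior is Gamma(20, 9); MAP = (20−1)/9 = 19/9 ≈ 2.11111.
MLE = x̄ = 17/3 ≈ 5.66667.
Difference = 19/9 − 17/3 = -32/9 ≈ -3.5556.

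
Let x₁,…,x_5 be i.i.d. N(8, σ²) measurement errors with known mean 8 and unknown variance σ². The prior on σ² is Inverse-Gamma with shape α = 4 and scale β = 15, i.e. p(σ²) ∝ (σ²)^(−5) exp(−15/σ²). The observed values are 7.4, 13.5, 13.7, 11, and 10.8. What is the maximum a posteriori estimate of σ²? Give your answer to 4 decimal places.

σ̂²_MAP = 7.3293

Sum of squared deviations about the known mean: SS = (7.4−8)² + (13.5−8)² + (13.7−8)² + (11−8)² + (10.8−8)² = 79.94.
The Normal likelihood contributes (σ²)^(−n/2) exp(−SS/(2σ²)), so the posterior is Inverse-Gamma(α + n/2, β + SS/2) = Inverse-Gamma(6.5, 54.97).
The mode of Inverse-Gamma(a, b) is b/(a+1) = 54.97/7.5 ≈ 7.3293.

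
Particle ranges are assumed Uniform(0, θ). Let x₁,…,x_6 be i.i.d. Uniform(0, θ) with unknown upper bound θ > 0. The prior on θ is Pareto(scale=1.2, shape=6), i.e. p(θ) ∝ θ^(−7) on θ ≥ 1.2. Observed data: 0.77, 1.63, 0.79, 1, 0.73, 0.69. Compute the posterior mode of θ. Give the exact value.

θ̂_MAP = 1.63

The Uniform(0, θ) likelihood is θ^(−n) for θ ≥ max(xᵢ), zero otherwise. Here max(xᵢ) = 1.63.
Posterior ∝ θ^(−7) · θ^(−6) = θ^(−13) on θ ≥ max(1.2, 1.63) = 1.63.
This density is strictly decreasing in θ, so the posterior mode lies at the lower boundary of the support.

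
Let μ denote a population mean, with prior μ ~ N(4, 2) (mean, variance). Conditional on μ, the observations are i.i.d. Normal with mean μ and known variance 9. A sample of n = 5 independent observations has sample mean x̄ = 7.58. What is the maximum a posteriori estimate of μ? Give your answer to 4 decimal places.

μ̂_MAP = 5.8842

n = 5, x̄ = 7.58.
For a Normal prior and Normal likelihood with known variance, the posterior is Normal; its mode equals its mean, the precision-weighted average.
Prior precision 1/σ₀² = 1/2 = 0.5; data precision n/σ² = 5/9.
μ̂ = (0.5·4 + (5/9)·7.58) / (0.5 + 5/9) = (559/90)/(19/18) = 559/95 ≈ 5.8842.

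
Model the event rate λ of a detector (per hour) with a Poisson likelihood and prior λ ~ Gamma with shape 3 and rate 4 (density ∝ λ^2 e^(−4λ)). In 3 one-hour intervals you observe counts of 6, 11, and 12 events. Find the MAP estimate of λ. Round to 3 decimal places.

Σxᵢ = 6+11+12 = 29, with n = 3.
Posterior ∝ λ^2e^(−4λ) · λ^29e^(−3λ) = λ^31e^(−7λ), i.e. Gamma(shape=32, rate=7).
The mode of a Gamma(a, b) with a ≥ 1 (shape–rate) is (a−1)/b = 31/7 ≈ 4.429.

λ̂_MAP = 4.429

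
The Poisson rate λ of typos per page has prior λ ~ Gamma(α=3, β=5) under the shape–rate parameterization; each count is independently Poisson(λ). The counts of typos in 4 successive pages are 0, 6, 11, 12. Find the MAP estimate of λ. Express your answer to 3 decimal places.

Σxᵢ = 0+6+11+12 = 29, with n = 4.
Posterior ∝ λ^2e^(−5λ) · λ^29e^(−4λ) = λ^31e^(−9λ), i.e. Gamma(shape=32, rate=9).
The mode of a Gamma(a, b) with a ≥ 1 (shape–rate) is (a−1)/b = 31/9 ≈ 3.444.

λ̂_MAP = 3.444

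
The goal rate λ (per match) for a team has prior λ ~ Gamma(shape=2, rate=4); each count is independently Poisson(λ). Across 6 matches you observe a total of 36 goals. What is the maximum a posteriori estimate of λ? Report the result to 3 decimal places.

λ̂_MAP = 3.700

Σxᵢ = 36, n = 6.
Posterior ∝ λe^(−4λ) · λ^36e^(−6λ) = λ^37e^(−10λ), i.e. Gamma(shape=38, rate=10).
The mode of a Gamma(a, b) with a ≥ 1 (shape–rate) is (a−1)/b = 37/10 ≈ 3.700.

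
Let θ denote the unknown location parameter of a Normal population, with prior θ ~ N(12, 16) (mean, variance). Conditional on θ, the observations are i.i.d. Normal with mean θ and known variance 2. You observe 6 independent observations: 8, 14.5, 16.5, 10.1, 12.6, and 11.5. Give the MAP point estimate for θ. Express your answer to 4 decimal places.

θ̂_MAP = 12.1959

n = 6; x̄ = (8 + 14.5 + 16.5 + 10.1 + 12.6 + 11.5)/6 = 73.2/6 = 12.2.
For a Normal prior and Normal likelihood with known variance, the posterior is Normal; its mode equals its mean, the precision-weighted average.
Prior precision 1/σ₀² = 1/16 = 0.0625; data precision n/σ² = 6/2 = 3.
θ̂ = (0.0625·12 + 3·12.2) / (0.0625 + 3) = 37.35/3.0625 = 2988/245 ≈ 12.1959.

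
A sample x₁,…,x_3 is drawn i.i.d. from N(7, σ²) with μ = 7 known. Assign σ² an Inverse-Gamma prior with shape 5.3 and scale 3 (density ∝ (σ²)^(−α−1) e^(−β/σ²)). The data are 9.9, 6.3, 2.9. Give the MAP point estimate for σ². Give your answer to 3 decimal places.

σ̂²_MAP = 2.033

Sum of squared deviations about the known mean: SS = (9.9−7)² + (6.3−7)² + (2.9−7)² = 25.71.
The Normal likelihood contributes (σ²)^(−n/2) exp(−SS/(2σ²)), so the posterior is Inverse-Gamma(α + n/2, β + SS/2) = Inverse-Gamma(6.8, 15.855).
The mode of Inverse-Gamma(a, b) is b/(a+1) = 15.855/7.8 ≈ 2.033.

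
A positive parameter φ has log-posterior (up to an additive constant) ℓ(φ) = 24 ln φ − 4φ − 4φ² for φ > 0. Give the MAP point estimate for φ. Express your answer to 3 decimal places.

φ̂_MAP = 1.500

ℓ'(φ) = 24/φ − 4 − 8φ. Setting this to zero and multiplying by φ: 8φ² + 4φ − 24 = 0.
φ = (−4 + √(4² + 4·8·24)) / (2·8) = (−4 + √784) / 16 = (−4 + 28)/16 = 3/2.
ℓ''(φ) = −24/φ² − 8 < 0, confirming a maximum.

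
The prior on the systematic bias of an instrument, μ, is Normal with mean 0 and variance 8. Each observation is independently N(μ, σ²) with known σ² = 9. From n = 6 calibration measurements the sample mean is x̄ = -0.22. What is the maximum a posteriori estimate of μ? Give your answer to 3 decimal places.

μ̂_MAP = -0.185

n = 6, x̄ = -0.22.
For a Normal prior and Normal likelihood with known variance, the posterior is Normal; its mode equals its mean, the precision-weighted average.
Prior precision 1/σ₀² = 1/8 = 0.125; data precision n/σ² = 6/9 = 2/3.
μ̂ = (0.125·0 + (2/3)·(-0.22)) / (0.125 + 2/3) = (-11/75)/(19/24) = -88/475 ≈ -0.185.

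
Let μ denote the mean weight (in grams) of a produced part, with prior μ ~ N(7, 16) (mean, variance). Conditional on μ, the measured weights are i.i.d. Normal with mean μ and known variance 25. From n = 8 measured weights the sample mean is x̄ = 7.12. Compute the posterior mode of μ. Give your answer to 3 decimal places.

μ̂_MAP = 7.100

n = 8, x̄ = 7.12.
For a Normal prior and Normal likelihood with known variance, the posterior is Normal; its mode equals its mean, the precision-weighted average.
Prior precision 1/σ₀² = 1/16 = 0.0625; data precision n/σ² = 8/25 = 0.32.
μ̂ = (0.0625·7 + 0.32·7.12) / (0.0625 + 0.32) = 2.7159/0.3825 = 9053/1275 ≈ 7.100.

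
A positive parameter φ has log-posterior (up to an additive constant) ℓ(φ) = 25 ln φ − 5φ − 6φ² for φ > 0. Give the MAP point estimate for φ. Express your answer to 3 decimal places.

ℓ'(φ) = 25/φ − 5 − 12φ. Setting this to zero and multiplying by φ: 12φ² + 5φ − 25 = 0.
φ = (−5 + √(5² + 4·12·25)) / (2·12) = (−5 + √1225) / 24 = (−5 + 35)/24 = 5/4.
ℓ''(φ) = −25/φ² − 12 < 0, confirming a maximum.

φ̂_MAP = 1.250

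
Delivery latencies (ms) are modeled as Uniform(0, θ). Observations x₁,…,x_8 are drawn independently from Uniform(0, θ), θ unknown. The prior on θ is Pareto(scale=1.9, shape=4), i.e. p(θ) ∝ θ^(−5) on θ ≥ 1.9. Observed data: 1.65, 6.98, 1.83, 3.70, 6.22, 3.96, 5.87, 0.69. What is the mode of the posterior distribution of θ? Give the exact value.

θ̂_MAP = 6.98

The Uniform(0, θ) likelihood is θ^(−n) for θ ≥ max(xᵢ), zero otherwise. Here max(xᵢ) = 6.98.
Posterior ∝ θ^(−5) · θ^(−8) = θ^(−13) on θ ≥ max(1.9, 6.98) = 6.98.
This density is strictly decreasing in θ, so the posterior mode lies at the lower boundary of the support.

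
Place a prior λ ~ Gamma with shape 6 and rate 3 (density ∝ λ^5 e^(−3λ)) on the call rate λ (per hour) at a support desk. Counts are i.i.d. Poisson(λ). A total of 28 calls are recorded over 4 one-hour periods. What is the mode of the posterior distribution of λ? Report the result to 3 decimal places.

λ̂_MAP = 4.714

Σxᵢ = 28, n = 4.
Posterior ∝ λ^5e^(−3λ) · λ^28e^(−4λ) = λ^33e^(−7λ), i.e. Gamma(shape=34, rate=7).
The mode of a Gamma(a, b) with a ≥ 1 (shape–rate) is (a−1)/b = 33/7 ≈ 4.714.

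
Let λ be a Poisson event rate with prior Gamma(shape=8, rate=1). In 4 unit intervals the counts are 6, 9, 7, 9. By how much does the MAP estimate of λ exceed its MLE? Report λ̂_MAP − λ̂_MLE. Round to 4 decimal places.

Σxᵢ = 31. Posterior is Gamma(39, 5); MAP = (39−1)/5 = 38/5 ≈ 7.60000.
MLE = x̄ = 31/4 ≈ 7.75000.
Difference = 38/5 − 31/4 = -3/20 ≈ -0.1500.

MAP − MLE = -0.1500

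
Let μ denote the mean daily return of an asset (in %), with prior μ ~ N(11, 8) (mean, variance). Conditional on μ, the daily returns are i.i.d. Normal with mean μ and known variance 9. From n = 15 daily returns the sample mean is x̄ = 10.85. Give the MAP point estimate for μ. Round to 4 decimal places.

μ̂_MAP = 10.8605

n = 15, x̄ = 10.85.
For a Normal prior and Normal likelihood with known variance, the posterior is Normal; its mode equals its mean, the precision-weighted average.
Prior precision 1/σ₀² = 1/8 = 0.125; data precision n/σ² = 15/9 = 5/3.
μ̂ = (0.125·11 + (5/3)·10.85) / (0.125 + 5/3) = (467/24)/(43/24) = 467/43 ≈ 10.8605.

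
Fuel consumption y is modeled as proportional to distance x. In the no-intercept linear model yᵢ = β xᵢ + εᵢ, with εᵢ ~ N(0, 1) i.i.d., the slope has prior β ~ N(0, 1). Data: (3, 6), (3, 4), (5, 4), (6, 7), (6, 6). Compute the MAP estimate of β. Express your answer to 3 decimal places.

β̂_MAP = 1.103

log p(β | y) = −Σ(yᵢ − βxᵢ)²/(2·1) − β²/(2·1) + const.
Setting the derivative to zero: Σxᵢ(yᵢ − βxᵢ)/1 − β/1 = 0, so β = Σxᵢyᵢ / (Σxᵢ² + σ²/τ²).
Σxᵢyᵢ = 3·6 + 3·4 + 5·4 + 6·7 + 6·6 = 128; Σxᵢ² = 115; σ²/τ² = 1.
β̂_MAP = 128 / (115 + 1) = 128/116 ≈ 1.103.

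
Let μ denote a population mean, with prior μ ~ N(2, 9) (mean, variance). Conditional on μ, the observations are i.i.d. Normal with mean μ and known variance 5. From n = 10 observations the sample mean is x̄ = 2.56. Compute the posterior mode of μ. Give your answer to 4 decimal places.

μ̂_MAP = 2.5305

n = 10, x̄ = 2.56.
For a Normal prior and Normal likelihood with known variance, the posterior is Normal; its mode equals its mean, the precision-weighted average.
Prior precision 1/σ₀² = 1/9; data precision n/σ² = 10/5 = 2.
μ̂ = ((1/9)·2 + 2·2.56) / (1/9 + 2) = (1202/225)/(19/9) = 1202/475 ≈ 2.5305.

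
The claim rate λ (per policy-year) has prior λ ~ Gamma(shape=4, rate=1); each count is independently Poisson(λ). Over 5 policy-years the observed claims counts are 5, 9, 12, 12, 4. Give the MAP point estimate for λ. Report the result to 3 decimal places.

λ̂_MAP = 7.500

Σxᵢ = 5+9+12+12+4 = 42, with n = 5.
Posterior ∝ λ^3e^(−1λ) · λ^42e^(−5λ) = λ^45e^(−6λ), i.e. Gamma(shape=46, rate=6).
The mode of a Gamma(a, b) with a ≥ 1 (shape–rate) is (a−1)/b = 45/6 ≈ 7.500.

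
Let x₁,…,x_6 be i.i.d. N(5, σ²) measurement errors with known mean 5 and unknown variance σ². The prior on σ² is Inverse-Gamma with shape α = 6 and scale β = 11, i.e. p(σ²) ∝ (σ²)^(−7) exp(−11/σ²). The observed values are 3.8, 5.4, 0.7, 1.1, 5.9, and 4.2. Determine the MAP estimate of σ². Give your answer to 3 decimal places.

Sum of squared deviations about the known mean: SS = (3.8−5)² + (5.4−5)² + (0.7−5)² + (1.1−5)² + (5.9−5)² + (4.2−5)² = 36.75.
The Normal likelihood contributes (σ²)^(−n/2) exp(−SS/(2σ²)), so the posterior is Inverse-Gamma(α + n/2, β + SS/2) = Inverse-Gamma(9, 29.375).
The mode of Inverse-Gamma(a, b) is b/(a+1) = 29.375/10 ≈ 2.938.

σ̂²_MAP = 2.938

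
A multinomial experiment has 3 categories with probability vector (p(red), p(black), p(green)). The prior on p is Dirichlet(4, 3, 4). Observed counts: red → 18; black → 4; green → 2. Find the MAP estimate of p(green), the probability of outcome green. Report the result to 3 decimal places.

MAP estimate of p(green) = 0.156

The posterior is Dirichlet(αᵢ + nᵢ) = Dirichlet(22, 7, 6).
For a Dirichlet(a₁,…,a_K) with all aᵢ > 1, the mode has j-th component (aⱼ − 1)/(Σaᵢ − K).
Here Σaᵢ = 35 and K = 3, so p(green) = (6 − 1)/(35 − 3) = 5/32 ≈ 0.156.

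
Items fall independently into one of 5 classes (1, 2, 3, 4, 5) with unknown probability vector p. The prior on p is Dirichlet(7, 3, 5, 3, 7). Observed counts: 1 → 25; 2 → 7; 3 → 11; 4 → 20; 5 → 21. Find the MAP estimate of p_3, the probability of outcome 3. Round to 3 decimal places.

The posterior is Dirichlet(αᵢ + nᵢ) = Dirichlet(32, 10, 16, 23, 28).
For a Dirichlet(a₁,…,a_K) with all aᵢ > 1, the mode has j-th component (aⱼ − 1)/(Σaᵢ − K).
Here Σaᵢ = 109 and K = 5, so p_3 = (16 − 1)/(109 − 5) = 15/104 ≈ 0.144.

MAP estimate: 0.144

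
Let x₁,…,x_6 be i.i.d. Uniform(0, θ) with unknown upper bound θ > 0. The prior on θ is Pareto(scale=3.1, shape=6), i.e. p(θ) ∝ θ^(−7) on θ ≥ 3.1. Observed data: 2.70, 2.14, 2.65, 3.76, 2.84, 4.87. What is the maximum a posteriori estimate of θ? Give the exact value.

θ̂_MAP = 4.87

The Uniform(0, θ) likelihood is θ^(−n) for θ ≥ max(xᵢ), zero otherwise. Here max(xᵢ) = 4.87.
Posterior ∝ θ^(−7) · θ^(−6) = θ^(−13) on θ ≥ max(3.1, 4.87) = 4.87.
This density is strictly decreasing in θ, so the posterior mode lies at the lower boundary of the support.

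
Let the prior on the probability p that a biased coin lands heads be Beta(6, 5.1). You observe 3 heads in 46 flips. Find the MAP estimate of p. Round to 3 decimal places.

p̂_MAP = 0.145

Prior: Beta(6, 5.1).
Data: 3 successes in 46 trials. The binomial likelihood contributes p^3(1−p)^43, so the posterior is Beta(6+3, 5.1+43) = Beta(9, 48.1).
For Beta(a, b) with a, b > 1 the mode is (a−1)/(a+b−2) = 8/55.1 ≈ 0.145.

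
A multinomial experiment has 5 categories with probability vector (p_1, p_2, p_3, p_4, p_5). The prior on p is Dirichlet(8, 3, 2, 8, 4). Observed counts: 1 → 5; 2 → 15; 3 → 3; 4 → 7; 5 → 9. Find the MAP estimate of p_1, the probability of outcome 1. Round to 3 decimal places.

MAP estimate: 0.203

The posterior is Dirichlet(αᵢ + nᵢ) = Dirichlet(13, 18, 5, 15, 13).
For a Dirichlet(a₁,…,a_K) with all aᵢ > 1, the mode has j-th component (aⱼ − 1)/(Σaᵢ − K).
Here Σaᵢ = 64 and K = 5, so p_1 = (13 − 1)/(64 − 5) = 12/59 ≈ 0.203.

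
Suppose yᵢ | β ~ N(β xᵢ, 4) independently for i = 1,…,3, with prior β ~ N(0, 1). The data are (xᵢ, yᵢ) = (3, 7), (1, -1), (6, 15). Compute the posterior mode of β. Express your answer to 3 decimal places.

β̂_MAP = 2.200

log p(β | y) = −Σ(yᵢ − βxᵢ)²/(2·4) − β²/(2·1) + const.
Setting the derivative to zero: Σxᵢ(yᵢ − βxᵢ)/4 − β/1 = 0, so β = Σxᵢyᵢ / (Σxᵢ² + σ²/τ²).
Σxᵢyᵢ = 3·7 + 1·(-1) + 6·15 = 110; Σxᵢ² = 46; σ²/τ² = 4.
β̂_MAP = 110 / (46 + 4) = 110/50 ≈ 2.200.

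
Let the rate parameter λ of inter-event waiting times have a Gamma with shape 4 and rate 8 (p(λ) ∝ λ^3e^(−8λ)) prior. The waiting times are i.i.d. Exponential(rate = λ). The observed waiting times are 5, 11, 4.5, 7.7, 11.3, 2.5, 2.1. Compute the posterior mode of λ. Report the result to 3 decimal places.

The Exponential(rate=λ) likelihood is ∝ λ^n e^(−λΣtᵢ). Here n = 7 and Σtᵢ = 5 + 11 + 4.5 + 7.7 + 11.3 + 2.5 + 2.1 = 44.1.
Posterior ∝ λ^3e^(−8λ) · λ^7e^(−44.1λ) = λ^10e^(−52.1λ), i.e. Gamma(11, 52.1).
Mode = (a−1)/b = 10/52.1 ≈ 0.192.

λ̂_MAP = 0.192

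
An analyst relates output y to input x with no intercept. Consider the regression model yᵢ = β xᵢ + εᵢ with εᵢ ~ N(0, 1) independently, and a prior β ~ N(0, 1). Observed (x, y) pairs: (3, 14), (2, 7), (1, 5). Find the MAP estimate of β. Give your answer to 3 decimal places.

log p(β | y) = −Σ(yᵢ − βxᵢ)²/(2·1) − β²/(2·1) + const.
Setting the derivative to zero: Σxᵢ(yᵢ − βxᵢ)/1 − β/1 = 0, so β = Σxᵢyᵢ / (Σxᵢ² + σ²/τ²).
Σxᵢyᵢ = 3·14 + 2·7 + 1·5 = 61; Σxᵢ² = 14; σ²/τ² = 1.
β̂_MAP = 61 / (14 + 1) = 61/15 ≈ 4.067.

β̂_MAP = 4.067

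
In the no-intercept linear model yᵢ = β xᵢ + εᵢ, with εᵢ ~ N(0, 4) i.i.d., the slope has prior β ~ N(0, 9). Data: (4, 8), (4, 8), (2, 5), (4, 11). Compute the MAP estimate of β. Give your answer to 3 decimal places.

log p(β | y) = −Σ(yᵢ − βxᵢ)²/(2·4) − β²/(2·9) + const.
Setting the derivative to zero: Σxᵢ(yᵢ − βxᵢ)/4 − β/9 = 0, so β = Σxᵢyᵢ / (Σxᵢ² + σ²/τ²).
Σxᵢyᵢ = 4·8 + 4·8 + 2·5 + 4·11 = 118; Σxᵢ² = 52; σ²/τ² = 4/9.
β̂_MAP = 118 / (52 + 4/9) = 118/(472/9) = 9/4 ≈ 2.250.

β̂_MAP = 2.250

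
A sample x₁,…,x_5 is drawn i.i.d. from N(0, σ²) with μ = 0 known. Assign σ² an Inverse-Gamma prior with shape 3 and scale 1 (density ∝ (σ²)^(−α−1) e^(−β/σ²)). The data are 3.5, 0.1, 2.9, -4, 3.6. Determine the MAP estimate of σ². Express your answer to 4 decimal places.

σ̂²_MAP = 3.9715

Sum of squared deviations about the known mean: SS = (3.5−0)² + (0.1−0)² + (2.9−0)² + (-4−0)² + (3.6−0)² = 49.63.
The Normal likelihood contributes (σ²)^(−n/2) exp(−SS/(2σ²)), so the posterior is Inverse-Gamma(α + n/2, β + SS/2) = Inverse-Gamma(5.5, 25.815).
The mode of Inverse-Gamma(a, b) is b/(a+1) = 25.815/6.5 ≈ 3.9715.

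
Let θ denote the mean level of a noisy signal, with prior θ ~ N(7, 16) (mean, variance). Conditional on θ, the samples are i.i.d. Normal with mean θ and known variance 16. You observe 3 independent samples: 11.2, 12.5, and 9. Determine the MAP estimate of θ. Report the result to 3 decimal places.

θ̂_MAP = 9.925

n = 3; x̄ = (11.2 + 12.5 + 9)/3 = 32.7/3 = 10.9.
For a Normal prior and Normal likelihood with known variance, the posterior is Normal; its mode equals its mean, the precision-weighted average.
Prior precision 1/σ₀² = 1/16 = 0.0625; data precision n/σ² = 3/16 = 0.1875.
θ̂ = (0.0625·7 + 0.1875·10.9) / (0.0625 + 0.1875) = 2.48125/0.25 = 9.925.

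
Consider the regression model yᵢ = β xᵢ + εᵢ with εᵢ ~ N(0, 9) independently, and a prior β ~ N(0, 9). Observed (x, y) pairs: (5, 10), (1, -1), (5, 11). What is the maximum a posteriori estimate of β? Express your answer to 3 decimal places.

β̂_MAP = 2.000

log p(β | y) = −Σ(yᵢ − βxᵢ)²/(2·9) − β²/(2·9) + const.
Setting the derivative to zero: Σxᵢ(yᵢ − βxᵢ)/9 − β/9 = 0, so β = Σxᵢyᵢ / (Σxᵢ² + σ²/τ²).
Σxᵢyᵢ = 5·10 + 1·(-1) + 5·11 = 104; Σxᵢ² = 51; σ²/τ² = 1.
β̂_MAP = 104 / (51 + 1) = 104/52 ≈ 2.000.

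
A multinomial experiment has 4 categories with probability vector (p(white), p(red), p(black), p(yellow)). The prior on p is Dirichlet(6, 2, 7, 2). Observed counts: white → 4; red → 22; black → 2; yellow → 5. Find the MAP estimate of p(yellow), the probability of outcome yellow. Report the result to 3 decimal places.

MAP estimate of p(yellow) = 0.130

The posterior is Dirichlet(αᵢ + nᵢ) = Dirichlet(10, 24, 9, 7).
For a Dirichlet(a₁,…,a_K) with all aᵢ > 1, the mode has j-th component (aⱼ − 1)/(Σaᵢ − K).
Here Σaᵢ = 50 and K = 4, so p(yellow) = (7 − 1)/(50 − 4) = 6/46 ≈ 0.130.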